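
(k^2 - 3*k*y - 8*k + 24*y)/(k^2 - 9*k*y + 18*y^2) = (8 - k)/(-k + 6*y)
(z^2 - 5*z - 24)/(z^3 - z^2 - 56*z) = (z + 3)/(z*(z + 7))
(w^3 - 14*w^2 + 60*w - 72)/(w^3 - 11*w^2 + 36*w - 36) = (w - 6)/(w - 3)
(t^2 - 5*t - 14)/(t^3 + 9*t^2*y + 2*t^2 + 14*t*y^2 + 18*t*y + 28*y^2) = (t - 7)/(t^2 + 9*t*y + 14*y^2)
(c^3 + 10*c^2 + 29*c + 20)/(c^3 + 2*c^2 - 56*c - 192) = (c^2 + 6*c + 5)/(c^2 - 2*c - 48)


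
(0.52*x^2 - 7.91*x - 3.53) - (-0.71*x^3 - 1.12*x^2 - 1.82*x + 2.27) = 0.71*x^3 + 1.64*x^2 - 6.09*x - 5.8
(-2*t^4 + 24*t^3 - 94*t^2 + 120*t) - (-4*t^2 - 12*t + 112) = -2*t^4 + 24*t^3 - 90*t^2 + 132*t - 112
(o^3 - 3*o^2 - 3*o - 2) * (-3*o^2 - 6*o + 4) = -3*o^5 + 3*o^4 + 31*o^3 + 12*o^2 - 8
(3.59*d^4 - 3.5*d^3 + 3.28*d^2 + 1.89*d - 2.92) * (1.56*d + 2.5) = 5.6004*d^5 + 3.515*d^4 - 3.6332*d^3 + 11.1484*d^2 + 0.1698*d - 7.3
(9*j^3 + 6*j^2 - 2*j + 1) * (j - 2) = 9*j^4 - 12*j^3 - 14*j^2 + 5*j - 2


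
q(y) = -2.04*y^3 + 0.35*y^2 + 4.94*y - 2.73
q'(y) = -6.12*y^2 + 0.7*y + 4.94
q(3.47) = -66.61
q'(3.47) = -66.32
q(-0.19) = -3.64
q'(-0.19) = 4.59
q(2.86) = -33.46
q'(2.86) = -43.12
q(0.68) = 0.15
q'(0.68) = 2.59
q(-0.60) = -5.13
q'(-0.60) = 2.32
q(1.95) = -6.89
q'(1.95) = -16.97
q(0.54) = -0.28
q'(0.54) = 3.53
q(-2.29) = 12.29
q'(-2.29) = -28.76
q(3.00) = -39.84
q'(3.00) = -48.04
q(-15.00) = 6886.92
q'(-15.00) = -1382.56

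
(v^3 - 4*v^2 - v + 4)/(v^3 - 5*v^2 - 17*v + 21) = (v^2 - 3*v - 4)/(v^2 - 4*v - 21)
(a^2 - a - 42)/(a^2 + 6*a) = (a - 7)/a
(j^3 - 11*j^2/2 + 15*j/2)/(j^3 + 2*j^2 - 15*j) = (j - 5/2)/(j + 5)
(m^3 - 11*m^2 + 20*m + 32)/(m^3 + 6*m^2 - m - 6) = (m^2 - 12*m + 32)/(m^2 + 5*m - 6)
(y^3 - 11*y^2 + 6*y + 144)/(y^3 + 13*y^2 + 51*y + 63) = (y^2 - 14*y + 48)/(y^2 + 10*y + 21)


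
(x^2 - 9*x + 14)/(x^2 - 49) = (x - 2)/(x + 7)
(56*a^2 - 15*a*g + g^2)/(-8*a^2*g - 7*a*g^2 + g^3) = (-7*a + g)/(g*(a + g))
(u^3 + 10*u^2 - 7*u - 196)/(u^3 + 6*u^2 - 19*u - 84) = (u + 7)/(u + 3)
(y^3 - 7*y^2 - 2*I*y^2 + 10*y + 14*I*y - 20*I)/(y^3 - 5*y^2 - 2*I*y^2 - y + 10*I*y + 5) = (y^2 - 2*y*(1 + I) + 4*I)/(y^2 - 2*I*y - 1)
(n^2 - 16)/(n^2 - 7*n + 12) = (n + 4)/(n - 3)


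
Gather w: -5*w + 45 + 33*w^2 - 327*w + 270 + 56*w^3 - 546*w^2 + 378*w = 56*w^3 - 513*w^2 + 46*w + 315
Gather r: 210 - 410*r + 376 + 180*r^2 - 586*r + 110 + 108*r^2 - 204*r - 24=288*r^2 - 1200*r + 672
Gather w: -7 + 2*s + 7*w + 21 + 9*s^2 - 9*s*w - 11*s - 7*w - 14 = 9*s^2 - 9*s*w - 9*s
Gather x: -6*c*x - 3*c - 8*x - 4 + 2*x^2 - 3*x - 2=-3*c + 2*x^2 + x*(-6*c - 11) - 6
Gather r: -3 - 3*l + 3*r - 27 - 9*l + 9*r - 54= -12*l + 12*r - 84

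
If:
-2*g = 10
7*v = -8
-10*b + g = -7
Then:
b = 1/5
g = -5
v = -8/7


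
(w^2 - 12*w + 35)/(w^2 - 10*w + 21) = (w - 5)/(w - 3)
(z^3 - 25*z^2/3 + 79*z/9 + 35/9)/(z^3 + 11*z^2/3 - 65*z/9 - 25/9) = (z - 7)/(z + 5)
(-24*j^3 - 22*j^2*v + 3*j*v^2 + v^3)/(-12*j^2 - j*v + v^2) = (6*j^2 + 7*j*v + v^2)/(3*j + v)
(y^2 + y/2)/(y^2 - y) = (y + 1/2)/(y - 1)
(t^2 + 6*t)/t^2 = (t + 6)/t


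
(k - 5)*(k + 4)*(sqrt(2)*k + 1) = sqrt(2)*k^3 - sqrt(2)*k^2 + k^2 - 20*sqrt(2)*k - k - 20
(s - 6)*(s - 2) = s^2 - 8*s + 12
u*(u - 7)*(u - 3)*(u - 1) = u^4 - 11*u^3 + 31*u^2 - 21*u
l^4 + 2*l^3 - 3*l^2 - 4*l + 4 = (l - 1)^2*(l + 2)^2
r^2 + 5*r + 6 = (r + 2)*(r + 3)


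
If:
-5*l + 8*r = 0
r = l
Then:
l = 0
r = 0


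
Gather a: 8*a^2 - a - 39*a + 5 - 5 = 8*a^2 - 40*a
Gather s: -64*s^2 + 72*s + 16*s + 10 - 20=-64*s^2 + 88*s - 10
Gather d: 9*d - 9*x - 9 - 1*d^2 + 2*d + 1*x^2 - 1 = -d^2 + 11*d + x^2 - 9*x - 10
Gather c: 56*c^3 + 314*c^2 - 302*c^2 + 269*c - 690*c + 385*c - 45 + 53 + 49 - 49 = 56*c^3 + 12*c^2 - 36*c + 8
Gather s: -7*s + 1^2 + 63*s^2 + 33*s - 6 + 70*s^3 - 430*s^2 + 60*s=70*s^3 - 367*s^2 + 86*s - 5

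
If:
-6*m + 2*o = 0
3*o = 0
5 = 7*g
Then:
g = 5/7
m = 0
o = 0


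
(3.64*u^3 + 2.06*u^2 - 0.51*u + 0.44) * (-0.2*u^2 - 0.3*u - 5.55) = -0.728*u^5 - 1.504*u^4 - 20.718*u^3 - 11.368*u^2 + 2.6985*u - 2.442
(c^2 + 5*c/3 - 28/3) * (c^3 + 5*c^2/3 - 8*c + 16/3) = c^5 + 10*c^4/3 - 131*c^3/9 - 212*c^2/9 + 752*c/9 - 448/9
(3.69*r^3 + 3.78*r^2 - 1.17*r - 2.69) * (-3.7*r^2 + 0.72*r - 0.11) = -13.653*r^5 - 11.3292*r^4 + 6.6447*r^3 + 8.6948*r^2 - 1.8081*r + 0.2959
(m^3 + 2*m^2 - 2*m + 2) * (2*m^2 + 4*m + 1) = 2*m^5 + 8*m^4 + 5*m^3 - 2*m^2 + 6*m + 2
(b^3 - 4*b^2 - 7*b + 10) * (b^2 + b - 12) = b^5 - 3*b^4 - 23*b^3 + 51*b^2 + 94*b - 120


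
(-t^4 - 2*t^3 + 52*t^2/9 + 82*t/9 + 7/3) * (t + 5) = -t^5 - 7*t^4 - 38*t^3/9 + 38*t^2 + 431*t/9 + 35/3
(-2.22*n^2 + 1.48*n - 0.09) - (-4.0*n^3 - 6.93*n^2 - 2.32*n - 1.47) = 4.0*n^3 + 4.71*n^2 + 3.8*n + 1.38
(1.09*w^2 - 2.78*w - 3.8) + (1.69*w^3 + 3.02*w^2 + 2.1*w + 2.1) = 1.69*w^3 + 4.11*w^2 - 0.68*w - 1.7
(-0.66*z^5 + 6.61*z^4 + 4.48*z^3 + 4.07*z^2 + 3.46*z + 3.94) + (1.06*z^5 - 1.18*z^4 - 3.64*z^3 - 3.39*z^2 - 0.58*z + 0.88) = 0.4*z^5 + 5.43*z^4 + 0.84*z^3 + 0.68*z^2 + 2.88*z + 4.82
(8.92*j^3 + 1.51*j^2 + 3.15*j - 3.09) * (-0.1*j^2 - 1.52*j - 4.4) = -0.892*j^5 - 13.7094*j^4 - 41.8582*j^3 - 11.123*j^2 - 9.1632*j + 13.596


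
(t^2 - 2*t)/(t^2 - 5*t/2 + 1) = 2*t/(2*t - 1)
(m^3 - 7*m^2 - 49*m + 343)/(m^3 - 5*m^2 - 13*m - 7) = (m^2 - 49)/(m^2 + 2*m + 1)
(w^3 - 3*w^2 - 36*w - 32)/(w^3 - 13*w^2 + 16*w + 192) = (w^2 + 5*w + 4)/(w^2 - 5*w - 24)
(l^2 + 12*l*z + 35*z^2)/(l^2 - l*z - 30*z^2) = (-l - 7*z)/(-l + 6*z)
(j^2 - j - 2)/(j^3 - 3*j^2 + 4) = 1/(j - 2)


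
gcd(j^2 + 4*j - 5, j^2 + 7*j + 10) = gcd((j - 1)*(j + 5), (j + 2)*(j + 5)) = j + 5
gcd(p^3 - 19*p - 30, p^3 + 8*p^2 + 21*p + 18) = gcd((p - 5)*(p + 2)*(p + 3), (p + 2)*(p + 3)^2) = p^2 + 5*p + 6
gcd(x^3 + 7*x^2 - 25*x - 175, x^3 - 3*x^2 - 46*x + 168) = x + 7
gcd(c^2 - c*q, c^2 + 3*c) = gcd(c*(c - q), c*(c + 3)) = c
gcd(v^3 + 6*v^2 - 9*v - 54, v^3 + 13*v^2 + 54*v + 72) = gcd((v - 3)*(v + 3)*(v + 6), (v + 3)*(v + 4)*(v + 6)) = v^2 + 9*v + 18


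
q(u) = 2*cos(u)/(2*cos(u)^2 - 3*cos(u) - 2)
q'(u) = 2*(4*sin(u)*cos(u) - 3*sin(u))*cos(u)/(2*cos(u)^2 - 3*cos(u) - 2)^2 - 2*sin(u)/(2*cos(u)^2 - 3*cos(u) - 2)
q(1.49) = -0.07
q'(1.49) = 0.81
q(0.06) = -0.67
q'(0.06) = 0.05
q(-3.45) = -0.71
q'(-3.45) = 0.32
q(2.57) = -0.87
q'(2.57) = 0.98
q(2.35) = -1.28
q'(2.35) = 3.54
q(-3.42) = -0.70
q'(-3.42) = 0.28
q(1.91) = 0.85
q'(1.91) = 6.88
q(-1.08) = -0.32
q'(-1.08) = -0.49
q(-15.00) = -1.06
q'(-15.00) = -2.00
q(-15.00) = -1.06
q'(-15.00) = -2.00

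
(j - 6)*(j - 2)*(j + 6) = j^3 - 2*j^2 - 36*j + 72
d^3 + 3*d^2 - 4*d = d*(d - 1)*(d + 4)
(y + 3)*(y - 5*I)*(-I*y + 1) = -I*y^3 - 4*y^2 - 3*I*y^2 - 12*y - 5*I*y - 15*I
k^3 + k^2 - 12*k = k*(k - 3)*(k + 4)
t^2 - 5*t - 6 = (t - 6)*(t + 1)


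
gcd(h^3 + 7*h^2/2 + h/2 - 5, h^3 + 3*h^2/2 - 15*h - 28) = h + 2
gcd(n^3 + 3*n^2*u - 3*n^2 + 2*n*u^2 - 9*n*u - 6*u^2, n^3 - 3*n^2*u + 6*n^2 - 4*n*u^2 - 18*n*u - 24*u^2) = n + u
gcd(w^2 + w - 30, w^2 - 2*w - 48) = w + 6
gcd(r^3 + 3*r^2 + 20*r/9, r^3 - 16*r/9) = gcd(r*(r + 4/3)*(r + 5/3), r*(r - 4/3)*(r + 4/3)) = r^2 + 4*r/3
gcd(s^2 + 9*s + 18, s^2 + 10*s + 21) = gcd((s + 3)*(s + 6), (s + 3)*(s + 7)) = s + 3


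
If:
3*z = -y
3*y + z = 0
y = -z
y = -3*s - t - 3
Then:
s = -t/3 - 1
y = 0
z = 0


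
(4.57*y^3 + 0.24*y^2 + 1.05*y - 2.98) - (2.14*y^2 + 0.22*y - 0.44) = 4.57*y^3 - 1.9*y^2 + 0.83*y - 2.54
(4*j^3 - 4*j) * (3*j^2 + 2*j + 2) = 12*j^5 + 8*j^4 - 4*j^3 - 8*j^2 - 8*j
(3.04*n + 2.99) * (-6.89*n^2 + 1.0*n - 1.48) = -20.9456*n^3 - 17.5611*n^2 - 1.5092*n - 4.4252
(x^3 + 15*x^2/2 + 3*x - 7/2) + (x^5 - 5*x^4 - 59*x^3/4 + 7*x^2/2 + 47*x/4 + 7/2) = x^5 - 5*x^4 - 55*x^3/4 + 11*x^2 + 59*x/4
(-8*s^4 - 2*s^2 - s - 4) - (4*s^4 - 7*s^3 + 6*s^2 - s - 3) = -12*s^4 + 7*s^3 - 8*s^2 - 1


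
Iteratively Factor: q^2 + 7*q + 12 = (q + 4)*(q + 3)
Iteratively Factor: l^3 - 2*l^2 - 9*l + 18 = (l - 2)*(l^2 - 9) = (l - 3)*(l - 2)*(l + 3)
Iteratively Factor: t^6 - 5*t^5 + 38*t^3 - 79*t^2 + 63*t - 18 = (t - 3)*(t^5 - 2*t^4 - 6*t^3 + 20*t^2 - 19*t + 6) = (t - 3)*(t - 2)*(t^4 - 6*t^2 + 8*t - 3) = (t - 3)*(t - 2)*(t - 1)*(t^3 + t^2 - 5*t + 3) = (t - 3)*(t - 2)*(t - 1)*(t + 3)*(t^2 - 2*t + 1) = (t - 3)*(t - 2)*(t - 1)^2*(t + 3)*(t - 1)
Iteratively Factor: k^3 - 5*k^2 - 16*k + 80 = (k - 5)*(k^2 - 16) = (k - 5)*(k + 4)*(k - 4)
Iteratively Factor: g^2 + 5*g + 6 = (g + 3)*(g + 2)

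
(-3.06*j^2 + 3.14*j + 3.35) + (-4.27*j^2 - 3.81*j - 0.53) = -7.33*j^2 - 0.67*j + 2.82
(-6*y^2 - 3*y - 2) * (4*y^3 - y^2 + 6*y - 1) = -24*y^5 - 6*y^4 - 41*y^3 - 10*y^2 - 9*y + 2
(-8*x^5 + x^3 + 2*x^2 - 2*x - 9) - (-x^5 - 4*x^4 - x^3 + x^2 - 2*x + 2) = -7*x^5 + 4*x^4 + 2*x^3 + x^2 - 11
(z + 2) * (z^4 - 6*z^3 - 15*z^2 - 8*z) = z^5 - 4*z^4 - 27*z^3 - 38*z^2 - 16*z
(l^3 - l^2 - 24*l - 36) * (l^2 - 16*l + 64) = l^5 - 17*l^4 + 56*l^3 + 284*l^2 - 960*l - 2304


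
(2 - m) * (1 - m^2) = m^3 - 2*m^2 - m + 2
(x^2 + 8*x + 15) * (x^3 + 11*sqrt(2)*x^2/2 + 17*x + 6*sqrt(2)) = x^5 + 11*sqrt(2)*x^4/2 + 8*x^4 + 32*x^3 + 44*sqrt(2)*x^3 + 177*sqrt(2)*x^2/2 + 136*x^2 + 48*sqrt(2)*x + 255*x + 90*sqrt(2)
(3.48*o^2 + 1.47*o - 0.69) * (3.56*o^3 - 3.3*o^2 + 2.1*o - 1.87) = 12.3888*o^5 - 6.2508*o^4 + 0.000600000000000378*o^3 - 1.1436*o^2 - 4.1979*o + 1.2903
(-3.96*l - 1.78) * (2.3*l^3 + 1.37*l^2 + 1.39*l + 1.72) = -9.108*l^4 - 9.5192*l^3 - 7.943*l^2 - 9.2854*l - 3.0616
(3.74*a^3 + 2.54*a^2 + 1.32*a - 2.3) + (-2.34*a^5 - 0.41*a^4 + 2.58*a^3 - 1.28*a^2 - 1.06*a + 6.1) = -2.34*a^5 - 0.41*a^4 + 6.32*a^3 + 1.26*a^2 + 0.26*a + 3.8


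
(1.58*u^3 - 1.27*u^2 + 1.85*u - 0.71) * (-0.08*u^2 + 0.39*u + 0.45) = -0.1264*u^5 + 0.7178*u^4 + 0.0677*u^3 + 0.2068*u^2 + 0.5556*u - 0.3195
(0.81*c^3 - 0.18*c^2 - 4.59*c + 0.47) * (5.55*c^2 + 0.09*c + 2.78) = 4.4955*c^5 - 0.9261*c^4 - 23.2389*c^3 + 1.695*c^2 - 12.7179*c + 1.3066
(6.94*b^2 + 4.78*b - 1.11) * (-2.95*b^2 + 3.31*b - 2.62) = -20.473*b^4 + 8.8704*b^3 + 0.913500000000002*b^2 - 16.1977*b + 2.9082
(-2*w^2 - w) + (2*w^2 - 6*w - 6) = -7*w - 6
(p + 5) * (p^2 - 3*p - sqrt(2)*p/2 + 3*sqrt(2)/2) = p^3 - sqrt(2)*p^2/2 + 2*p^2 - 15*p - sqrt(2)*p + 15*sqrt(2)/2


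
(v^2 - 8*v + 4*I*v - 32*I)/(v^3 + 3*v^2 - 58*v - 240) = (v + 4*I)/(v^2 + 11*v + 30)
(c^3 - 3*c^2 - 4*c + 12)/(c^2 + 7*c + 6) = (c^3 - 3*c^2 - 4*c + 12)/(c^2 + 7*c + 6)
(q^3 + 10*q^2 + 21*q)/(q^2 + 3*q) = q + 7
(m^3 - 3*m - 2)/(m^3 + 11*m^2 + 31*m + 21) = (m^2 - m - 2)/(m^2 + 10*m + 21)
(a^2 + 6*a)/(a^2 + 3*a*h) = (a + 6)/(a + 3*h)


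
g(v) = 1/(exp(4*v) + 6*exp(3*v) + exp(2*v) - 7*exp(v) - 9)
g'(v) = (-4*exp(4*v) - 18*exp(3*v) - 2*exp(2*v) + 7*exp(v))/(exp(4*v) + 6*exp(3*v) + exp(2*v) - 7*exp(v) - 9)^2 = (-4*exp(3*v) - 18*exp(2*v) - 2*exp(v) + 7)*exp(v)/(exp(4*v) + 6*exp(3*v) + exp(2*v) - 7*exp(v) - 9)^2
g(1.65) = 0.00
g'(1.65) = -0.00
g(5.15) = 0.00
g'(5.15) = -0.00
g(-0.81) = -0.09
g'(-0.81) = 0.01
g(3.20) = 0.00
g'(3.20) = -0.00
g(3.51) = 0.00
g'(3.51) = -0.00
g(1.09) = 0.00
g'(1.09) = -0.02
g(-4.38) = -0.11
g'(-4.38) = 0.00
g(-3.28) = -0.11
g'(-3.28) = 0.00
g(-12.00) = -0.11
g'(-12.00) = 0.00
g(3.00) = 0.00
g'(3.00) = 0.00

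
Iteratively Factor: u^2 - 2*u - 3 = (u + 1)*(u - 3)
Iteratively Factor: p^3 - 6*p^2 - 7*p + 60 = (p - 4)*(p^2 - 2*p - 15) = (p - 5)*(p - 4)*(p + 3)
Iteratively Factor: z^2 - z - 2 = (z + 1)*(z - 2)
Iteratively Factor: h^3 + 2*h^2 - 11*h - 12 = (h + 1)*(h^2 + h - 12) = (h + 1)*(h + 4)*(h - 3)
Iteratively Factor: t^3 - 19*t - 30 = (t + 2)*(t^2 - 2*t - 15) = (t + 2)*(t + 3)*(t - 5)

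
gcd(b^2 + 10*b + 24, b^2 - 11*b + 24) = 1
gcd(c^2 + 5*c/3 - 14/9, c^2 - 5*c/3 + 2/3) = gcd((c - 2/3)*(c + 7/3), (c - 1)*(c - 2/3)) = c - 2/3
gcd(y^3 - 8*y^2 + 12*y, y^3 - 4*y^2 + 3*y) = y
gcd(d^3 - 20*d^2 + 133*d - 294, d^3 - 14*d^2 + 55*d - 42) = d^2 - 13*d + 42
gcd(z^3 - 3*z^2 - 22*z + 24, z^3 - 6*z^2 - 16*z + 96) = z^2 - 2*z - 24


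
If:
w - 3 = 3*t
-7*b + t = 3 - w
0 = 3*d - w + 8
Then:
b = 4*w/21 - 4/7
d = w/3 - 8/3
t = w/3 - 1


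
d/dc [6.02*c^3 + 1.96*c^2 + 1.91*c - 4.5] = 18.06*c^2 + 3.92*c + 1.91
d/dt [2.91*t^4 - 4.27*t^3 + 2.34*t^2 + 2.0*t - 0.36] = 11.64*t^3 - 12.81*t^2 + 4.68*t + 2.0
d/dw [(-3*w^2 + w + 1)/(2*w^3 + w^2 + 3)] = (-2*w*(3*w + 1)*(-3*w^2 + w + 1) + (1 - 6*w)*(2*w^3 + w^2 + 3))/(2*w^3 + w^2 + 3)^2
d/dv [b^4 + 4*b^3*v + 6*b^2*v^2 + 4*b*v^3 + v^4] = 4*b^3 + 12*b^2*v + 12*b*v^2 + 4*v^3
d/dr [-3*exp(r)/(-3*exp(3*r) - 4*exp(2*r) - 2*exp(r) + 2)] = (-18*exp(3*r) - 12*exp(2*r) - 6)*exp(r)/(9*exp(6*r) + 24*exp(5*r) + 28*exp(4*r) + 4*exp(3*r) - 12*exp(2*r) - 8*exp(r) + 4)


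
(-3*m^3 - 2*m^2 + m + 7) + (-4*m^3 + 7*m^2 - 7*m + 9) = -7*m^3 + 5*m^2 - 6*m + 16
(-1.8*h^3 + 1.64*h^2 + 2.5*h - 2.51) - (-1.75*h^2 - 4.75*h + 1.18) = -1.8*h^3 + 3.39*h^2 + 7.25*h - 3.69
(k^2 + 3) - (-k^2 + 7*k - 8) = 2*k^2 - 7*k + 11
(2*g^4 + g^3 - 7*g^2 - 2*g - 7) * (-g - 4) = -2*g^5 - 9*g^4 + 3*g^3 + 30*g^2 + 15*g + 28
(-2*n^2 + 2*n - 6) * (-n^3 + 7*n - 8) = 2*n^5 - 2*n^4 - 8*n^3 + 30*n^2 - 58*n + 48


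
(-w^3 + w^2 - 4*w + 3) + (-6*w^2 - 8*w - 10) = -w^3 - 5*w^2 - 12*w - 7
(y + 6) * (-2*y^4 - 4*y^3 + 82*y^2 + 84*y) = -2*y^5 - 16*y^4 + 58*y^3 + 576*y^2 + 504*y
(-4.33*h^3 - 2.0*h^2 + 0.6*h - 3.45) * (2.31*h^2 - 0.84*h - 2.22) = -10.0023*h^5 - 0.9828*h^4 + 12.6786*h^3 - 4.0335*h^2 + 1.566*h + 7.659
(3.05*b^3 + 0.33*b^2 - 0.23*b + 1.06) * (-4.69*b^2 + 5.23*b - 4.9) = -14.3045*b^5 + 14.4038*b^4 - 12.1404*b^3 - 7.7913*b^2 + 6.6708*b - 5.194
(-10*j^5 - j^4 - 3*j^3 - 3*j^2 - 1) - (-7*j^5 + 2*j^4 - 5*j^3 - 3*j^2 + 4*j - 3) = -3*j^5 - 3*j^4 + 2*j^3 - 4*j + 2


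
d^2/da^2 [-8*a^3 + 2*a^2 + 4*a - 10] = 4 - 48*a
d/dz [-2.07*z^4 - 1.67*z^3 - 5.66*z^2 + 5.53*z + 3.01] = -8.28*z^3 - 5.01*z^2 - 11.32*z + 5.53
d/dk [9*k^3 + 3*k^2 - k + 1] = 27*k^2 + 6*k - 1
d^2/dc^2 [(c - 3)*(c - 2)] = 2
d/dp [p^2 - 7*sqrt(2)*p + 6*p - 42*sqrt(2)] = 2*p - 7*sqrt(2) + 6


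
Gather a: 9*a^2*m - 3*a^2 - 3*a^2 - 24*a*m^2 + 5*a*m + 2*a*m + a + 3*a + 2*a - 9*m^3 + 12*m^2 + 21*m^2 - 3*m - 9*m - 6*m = a^2*(9*m - 6) + a*(-24*m^2 + 7*m + 6) - 9*m^3 + 33*m^2 - 18*m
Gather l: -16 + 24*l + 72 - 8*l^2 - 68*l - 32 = -8*l^2 - 44*l + 24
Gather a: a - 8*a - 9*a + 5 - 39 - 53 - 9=-16*a - 96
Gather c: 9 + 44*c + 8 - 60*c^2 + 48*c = -60*c^2 + 92*c + 17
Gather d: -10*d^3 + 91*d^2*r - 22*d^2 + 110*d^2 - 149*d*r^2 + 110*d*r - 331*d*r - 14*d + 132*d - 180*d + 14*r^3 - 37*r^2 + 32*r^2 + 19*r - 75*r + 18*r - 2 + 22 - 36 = -10*d^3 + d^2*(91*r + 88) + d*(-149*r^2 - 221*r - 62) + 14*r^3 - 5*r^2 - 38*r - 16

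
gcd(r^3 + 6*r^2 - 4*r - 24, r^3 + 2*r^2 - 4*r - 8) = r^2 - 4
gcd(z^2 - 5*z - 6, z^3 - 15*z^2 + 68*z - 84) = z - 6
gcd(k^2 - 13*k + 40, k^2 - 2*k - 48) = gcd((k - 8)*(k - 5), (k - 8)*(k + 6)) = k - 8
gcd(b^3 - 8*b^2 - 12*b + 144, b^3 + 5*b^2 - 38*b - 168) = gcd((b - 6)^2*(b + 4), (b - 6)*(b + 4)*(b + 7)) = b^2 - 2*b - 24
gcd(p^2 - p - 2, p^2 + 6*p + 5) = p + 1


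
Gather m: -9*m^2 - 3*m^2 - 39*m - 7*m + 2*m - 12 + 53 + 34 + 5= -12*m^2 - 44*m + 80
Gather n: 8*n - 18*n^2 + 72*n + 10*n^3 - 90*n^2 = 10*n^3 - 108*n^2 + 80*n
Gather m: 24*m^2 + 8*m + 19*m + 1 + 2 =24*m^2 + 27*m + 3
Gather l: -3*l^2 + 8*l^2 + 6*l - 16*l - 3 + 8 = 5*l^2 - 10*l + 5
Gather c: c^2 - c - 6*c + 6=c^2 - 7*c + 6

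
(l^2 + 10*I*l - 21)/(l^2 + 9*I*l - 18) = (l + 7*I)/(l + 6*I)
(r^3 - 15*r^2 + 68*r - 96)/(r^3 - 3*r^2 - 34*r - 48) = (r^2 - 7*r + 12)/(r^2 + 5*r + 6)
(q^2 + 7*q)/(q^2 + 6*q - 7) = q/(q - 1)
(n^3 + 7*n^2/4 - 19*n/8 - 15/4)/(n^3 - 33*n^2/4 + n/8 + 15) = (n + 2)/(n - 8)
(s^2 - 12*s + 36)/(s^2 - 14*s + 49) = (s^2 - 12*s + 36)/(s^2 - 14*s + 49)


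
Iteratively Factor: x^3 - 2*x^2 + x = (x - 1)*(x^2 - x) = (x - 1)^2*(x)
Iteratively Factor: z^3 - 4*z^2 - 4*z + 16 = (z - 4)*(z^2 - 4) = (z - 4)*(z + 2)*(z - 2)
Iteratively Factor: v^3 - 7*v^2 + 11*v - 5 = (v - 5)*(v^2 - 2*v + 1) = (v - 5)*(v - 1)*(v - 1)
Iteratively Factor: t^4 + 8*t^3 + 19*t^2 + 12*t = (t)*(t^3 + 8*t^2 + 19*t + 12) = t*(t + 4)*(t^2 + 4*t + 3) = t*(t + 3)*(t + 4)*(t + 1)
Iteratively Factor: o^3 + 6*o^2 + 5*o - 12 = (o + 4)*(o^2 + 2*o - 3) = (o - 1)*(o + 4)*(o + 3)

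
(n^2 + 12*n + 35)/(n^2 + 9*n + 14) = (n + 5)/(n + 2)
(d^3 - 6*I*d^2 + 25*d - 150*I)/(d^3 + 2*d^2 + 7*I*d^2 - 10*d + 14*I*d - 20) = (d^2 - 11*I*d - 30)/(d^2 + 2*d*(1 + I) + 4*I)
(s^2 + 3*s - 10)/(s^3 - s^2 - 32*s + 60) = (s + 5)/(s^2 + s - 30)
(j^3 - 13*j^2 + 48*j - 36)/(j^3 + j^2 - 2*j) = (j^2 - 12*j + 36)/(j*(j + 2))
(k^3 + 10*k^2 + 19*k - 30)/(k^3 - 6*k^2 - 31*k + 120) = (k^2 + 5*k - 6)/(k^2 - 11*k + 24)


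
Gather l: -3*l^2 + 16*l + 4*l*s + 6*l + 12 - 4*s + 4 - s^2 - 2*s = -3*l^2 + l*(4*s + 22) - s^2 - 6*s + 16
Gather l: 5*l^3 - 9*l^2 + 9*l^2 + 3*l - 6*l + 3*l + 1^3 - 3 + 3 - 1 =5*l^3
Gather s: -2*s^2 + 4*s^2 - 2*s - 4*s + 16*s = 2*s^2 + 10*s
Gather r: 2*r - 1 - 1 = 2*r - 2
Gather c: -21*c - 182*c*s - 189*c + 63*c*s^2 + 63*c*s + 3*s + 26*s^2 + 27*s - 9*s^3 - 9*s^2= c*(63*s^2 - 119*s - 210) - 9*s^3 + 17*s^2 + 30*s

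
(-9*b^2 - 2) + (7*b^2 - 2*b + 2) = -2*b^2 - 2*b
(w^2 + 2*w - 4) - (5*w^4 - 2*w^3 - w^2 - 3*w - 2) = -5*w^4 + 2*w^3 + 2*w^2 + 5*w - 2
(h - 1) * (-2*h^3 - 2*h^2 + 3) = -2*h^4 + 2*h^2 + 3*h - 3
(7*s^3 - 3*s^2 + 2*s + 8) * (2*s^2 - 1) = 14*s^5 - 6*s^4 - 3*s^3 + 19*s^2 - 2*s - 8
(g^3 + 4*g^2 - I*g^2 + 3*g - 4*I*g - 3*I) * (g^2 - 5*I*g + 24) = g^5 + 4*g^4 - 6*I*g^4 + 22*g^3 - 24*I*g^3 + 76*g^2 - 42*I*g^2 + 57*g - 96*I*g - 72*I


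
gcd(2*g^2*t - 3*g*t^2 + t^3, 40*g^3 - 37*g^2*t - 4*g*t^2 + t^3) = -g + t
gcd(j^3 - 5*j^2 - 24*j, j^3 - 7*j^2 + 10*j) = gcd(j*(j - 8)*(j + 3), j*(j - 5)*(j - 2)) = j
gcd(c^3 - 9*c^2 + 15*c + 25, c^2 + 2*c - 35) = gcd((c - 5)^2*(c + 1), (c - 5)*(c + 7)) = c - 5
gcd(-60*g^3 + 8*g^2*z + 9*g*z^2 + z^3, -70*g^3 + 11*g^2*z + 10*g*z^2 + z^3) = -10*g^2 + 3*g*z + z^2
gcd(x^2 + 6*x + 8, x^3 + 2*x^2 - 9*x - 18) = x + 2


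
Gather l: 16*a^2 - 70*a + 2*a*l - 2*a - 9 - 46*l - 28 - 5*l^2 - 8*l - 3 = 16*a^2 - 72*a - 5*l^2 + l*(2*a - 54) - 40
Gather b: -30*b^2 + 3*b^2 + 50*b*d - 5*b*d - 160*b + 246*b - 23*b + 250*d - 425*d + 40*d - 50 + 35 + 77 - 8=-27*b^2 + b*(45*d + 63) - 135*d + 54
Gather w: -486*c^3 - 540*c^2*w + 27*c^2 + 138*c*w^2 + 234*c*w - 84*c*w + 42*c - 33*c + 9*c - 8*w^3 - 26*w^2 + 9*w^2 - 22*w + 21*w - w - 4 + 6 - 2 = -486*c^3 + 27*c^2 + 18*c - 8*w^3 + w^2*(138*c - 17) + w*(-540*c^2 + 150*c - 2)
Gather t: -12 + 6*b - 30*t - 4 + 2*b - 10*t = 8*b - 40*t - 16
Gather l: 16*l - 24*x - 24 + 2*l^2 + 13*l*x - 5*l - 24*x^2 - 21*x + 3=2*l^2 + l*(13*x + 11) - 24*x^2 - 45*x - 21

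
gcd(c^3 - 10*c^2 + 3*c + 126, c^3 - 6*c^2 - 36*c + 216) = c - 6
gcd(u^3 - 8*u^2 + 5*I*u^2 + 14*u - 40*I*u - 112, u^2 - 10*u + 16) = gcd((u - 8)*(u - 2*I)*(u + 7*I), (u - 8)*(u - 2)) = u - 8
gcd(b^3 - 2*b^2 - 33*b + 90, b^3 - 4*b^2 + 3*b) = b - 3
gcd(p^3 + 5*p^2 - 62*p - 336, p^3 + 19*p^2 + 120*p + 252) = p^2 + 13*p + 42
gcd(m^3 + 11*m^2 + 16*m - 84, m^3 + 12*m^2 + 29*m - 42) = m^2 + 13*m + 42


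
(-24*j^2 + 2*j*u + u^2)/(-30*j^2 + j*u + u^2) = (-4*j + u)/(-5*j + u)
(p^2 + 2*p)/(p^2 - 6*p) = (p + 2)/(p - 6)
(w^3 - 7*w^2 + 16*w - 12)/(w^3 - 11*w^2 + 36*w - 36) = (w - 2)/(w - 6)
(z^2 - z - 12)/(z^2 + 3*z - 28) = (z + 3)/(z + 7)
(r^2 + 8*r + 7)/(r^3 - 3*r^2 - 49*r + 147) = (r + 1)/(r^2 - 10*r + 21)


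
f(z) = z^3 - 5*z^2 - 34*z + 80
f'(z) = 3*z^2 - 10*z - 34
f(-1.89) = 119.65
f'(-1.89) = -4.38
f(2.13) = -5.44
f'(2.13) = -41.69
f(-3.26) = 103.06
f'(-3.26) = 30.48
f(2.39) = -16.17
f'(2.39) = -40.76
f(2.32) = -13.30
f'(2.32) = -41.05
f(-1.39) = 114.91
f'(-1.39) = -14.30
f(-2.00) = 120.00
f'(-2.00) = -2.00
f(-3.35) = 100.19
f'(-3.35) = 33.17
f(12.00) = 680.00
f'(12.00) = 278.00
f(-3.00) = 110.00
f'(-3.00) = 23.00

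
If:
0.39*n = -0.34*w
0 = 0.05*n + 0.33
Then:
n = -6.60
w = 7.57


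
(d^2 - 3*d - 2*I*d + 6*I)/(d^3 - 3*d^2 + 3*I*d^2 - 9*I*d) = (d - 2*I)/(d*(d + 3*I))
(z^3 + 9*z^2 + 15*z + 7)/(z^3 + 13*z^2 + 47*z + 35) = (z + 1)/(z + 5)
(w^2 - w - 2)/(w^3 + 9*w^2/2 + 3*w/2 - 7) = 2*(w^2 - w - 2)/(2*w^3 + 9*w^2 + 3*w - 14)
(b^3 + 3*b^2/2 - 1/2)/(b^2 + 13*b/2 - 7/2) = (b^2 + 2*b + 1)/(b + 7)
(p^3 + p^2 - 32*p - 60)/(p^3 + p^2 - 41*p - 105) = (p^2 - 4*p - 12)/(p^2 - 4*p - 21)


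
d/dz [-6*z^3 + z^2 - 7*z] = -18*z^2 + 2*z - 7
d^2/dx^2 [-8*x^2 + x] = -16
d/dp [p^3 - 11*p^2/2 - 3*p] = 3*p^2 - 11*p - 3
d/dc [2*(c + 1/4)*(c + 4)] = 4*c + 17/2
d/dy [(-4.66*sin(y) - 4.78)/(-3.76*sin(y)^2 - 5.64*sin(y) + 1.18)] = (-35.9456*sin(y) + 8.7608*cos(2*y) - 41.2188)*cos(y)/(3.76*sin(y)^2 + 5.64*sin(y) - 1.18)^2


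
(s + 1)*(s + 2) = s^2 + 3*s + 2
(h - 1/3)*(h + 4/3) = h^2 + h - 4/9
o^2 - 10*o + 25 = (o - 5)^2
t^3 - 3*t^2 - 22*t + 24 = (t - 6)*(t - 1)*(t + 4)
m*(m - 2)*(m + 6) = m^3 + 4*m^2 - 12*m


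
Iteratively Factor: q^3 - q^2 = (q)*(q^2 - q) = q*(q - 1)*(q)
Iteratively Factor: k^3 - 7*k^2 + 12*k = (k - 3)*(k^2 - 4*k) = (k - 4)*(k - 3)*(k)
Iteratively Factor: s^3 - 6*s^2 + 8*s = (s)*(s^2 - 6*s + 8) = s*(s - 4)*(s - 2)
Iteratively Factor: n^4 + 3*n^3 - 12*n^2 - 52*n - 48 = (n + 3)*(n^3 - 12*n - 16) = (n + 2)*(n + 3)*(n^2 - 2*n - 8) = (n + 2)^2*(n + 3)*(n - 4)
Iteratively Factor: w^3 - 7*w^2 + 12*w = (w - 4)*(w^2 - 3*w) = w*(w - 4)*(w - 3)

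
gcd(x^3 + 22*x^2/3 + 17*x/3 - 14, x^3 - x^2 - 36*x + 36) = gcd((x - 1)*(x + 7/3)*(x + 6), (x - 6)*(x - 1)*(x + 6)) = x^2 + 5*x - 6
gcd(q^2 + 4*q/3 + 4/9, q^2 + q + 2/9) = q + 2/3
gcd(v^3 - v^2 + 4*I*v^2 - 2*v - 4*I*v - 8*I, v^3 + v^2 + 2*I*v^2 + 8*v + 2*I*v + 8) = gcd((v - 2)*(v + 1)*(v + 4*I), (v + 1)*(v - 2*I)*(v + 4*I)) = v^2 + v*(1 + 4*I) + 4*I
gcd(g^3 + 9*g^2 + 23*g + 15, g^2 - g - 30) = g + 5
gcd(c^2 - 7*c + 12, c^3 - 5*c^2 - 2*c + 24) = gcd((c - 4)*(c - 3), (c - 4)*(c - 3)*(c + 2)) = c^2 - 7*c + 12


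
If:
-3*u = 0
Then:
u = 0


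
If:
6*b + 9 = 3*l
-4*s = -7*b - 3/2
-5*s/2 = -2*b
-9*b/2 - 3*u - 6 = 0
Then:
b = -15/38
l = 42/19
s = -6/19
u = -107/76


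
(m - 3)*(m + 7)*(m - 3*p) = m^3 - 3*m^2*p + 4*m^2 - 12*m*p - 21*m + 63*p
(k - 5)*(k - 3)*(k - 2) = k^3 - 10*k^2 + 31*k - 30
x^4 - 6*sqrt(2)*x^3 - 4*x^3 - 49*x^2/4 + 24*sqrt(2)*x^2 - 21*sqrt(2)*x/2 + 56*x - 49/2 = (x - 7/2)*(x - 1/2)*(x - 7*sqrt(2))*(x + sqrt(2))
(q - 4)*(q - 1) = q^2 - 5*q + 4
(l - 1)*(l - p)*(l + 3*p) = l^3 + 2*l^2*p - l^2 - 3*l*p^2 - 2*l*p + 3*p^2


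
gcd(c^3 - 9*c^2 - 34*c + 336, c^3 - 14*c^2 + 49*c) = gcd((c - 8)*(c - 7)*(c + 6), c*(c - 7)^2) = c - 7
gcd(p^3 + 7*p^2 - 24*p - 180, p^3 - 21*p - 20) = p - 5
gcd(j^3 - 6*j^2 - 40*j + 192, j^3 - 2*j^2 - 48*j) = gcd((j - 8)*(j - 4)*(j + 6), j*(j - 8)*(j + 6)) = j^2 - 2*j - 48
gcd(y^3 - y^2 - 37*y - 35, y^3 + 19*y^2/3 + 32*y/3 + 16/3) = y + 1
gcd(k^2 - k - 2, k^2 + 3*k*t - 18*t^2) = 1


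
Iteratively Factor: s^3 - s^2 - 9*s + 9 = (s + 3)*(s^2 - 4*s + 3) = (s - 3)*(s + 3)*(s - 1)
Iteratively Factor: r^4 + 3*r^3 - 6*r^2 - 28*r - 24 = (r + 2)*(r^3 + r^2 - 8*r - 12) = (r - 3)*(r + 2)*(r^2 + 4*r + 4) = (r - 3)*(r + 2)^2*(r + 2)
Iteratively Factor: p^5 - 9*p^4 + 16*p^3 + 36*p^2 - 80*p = (p - 4)*(p^4 - 5*p^3 - 4*p^2 + 20*p) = (p - 5)*(p - 4)*(p^3 - 4*p) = (p - 5)*(p - 4)*(p + 2)*(p^2 - 2*p) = (p - 5)*(p - 4)*(p - 2)*(p + 2)*(p)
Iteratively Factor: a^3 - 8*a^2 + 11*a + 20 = (a + 1)*(a^2 - 9*a + 20) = (a - 4)*(a + 1)*(a - 5)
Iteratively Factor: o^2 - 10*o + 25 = (o - 5)*(o - 5)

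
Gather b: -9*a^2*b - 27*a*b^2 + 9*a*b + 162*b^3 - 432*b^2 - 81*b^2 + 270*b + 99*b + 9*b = 162*b^3 + b^2*(-27*a - 513) + b*(-9*a^2 + 9*a + 378)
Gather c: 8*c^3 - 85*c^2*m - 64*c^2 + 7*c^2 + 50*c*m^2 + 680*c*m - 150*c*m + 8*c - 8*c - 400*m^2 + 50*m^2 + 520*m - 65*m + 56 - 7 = 8*c^3 + c^2*(-85*m - 57) + c*(50*m^2 + 530*m) - 350*m^2 + 455*m + 49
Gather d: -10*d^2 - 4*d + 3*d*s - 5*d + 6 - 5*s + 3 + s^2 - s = -10*d^2 + d*(3*s - 9) + s^2 - 6*s + 9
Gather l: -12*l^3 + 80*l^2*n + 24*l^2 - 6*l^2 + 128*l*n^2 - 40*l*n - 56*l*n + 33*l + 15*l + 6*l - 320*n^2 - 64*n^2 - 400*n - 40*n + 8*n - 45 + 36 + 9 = -12*l^3 + l^2*(80*n + 18) + l*(128*n^2 - 96*n + 54) - 384*n^2 - 432*n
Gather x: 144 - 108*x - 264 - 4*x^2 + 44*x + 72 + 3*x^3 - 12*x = 3*x^3 - 4*x^2 - 76*x - 48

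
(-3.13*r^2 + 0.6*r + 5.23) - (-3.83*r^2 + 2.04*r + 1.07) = 0.7*r^2 - 1.44*r + 4.16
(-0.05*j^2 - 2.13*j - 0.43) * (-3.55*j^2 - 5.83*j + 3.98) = 0.1775*j^4 + 7.853*j^3 + 13.7454*j^2 - 5.9705*j - 1.7114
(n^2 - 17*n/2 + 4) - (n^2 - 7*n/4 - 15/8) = 47/8 - 27*n/4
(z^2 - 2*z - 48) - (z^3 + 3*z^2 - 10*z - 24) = -z^3 - 2*z^2 + 8*z - 24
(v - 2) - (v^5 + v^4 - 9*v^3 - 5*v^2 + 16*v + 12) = -v^5 - v^4 + 9*v^3 + 5*v^2 - 15*v - 14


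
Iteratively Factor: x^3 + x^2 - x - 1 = (x + 1)*(x^2 - 1) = (x - 1)*(x + 1)*(x + 1)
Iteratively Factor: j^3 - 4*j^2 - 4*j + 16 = (j - 2)*(j^2 - 2*j - 8) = (j - 2)*(j + 2)*(j - 4)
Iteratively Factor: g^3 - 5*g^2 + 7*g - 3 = (g - 3)*(g^2 - 2*g + 1) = (g - 3)*(g - 1)*(g - 1)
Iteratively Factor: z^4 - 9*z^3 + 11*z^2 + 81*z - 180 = (z - 5)*(z^3 - 4*z^2 - 9*z + 36) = (z - 5)*(z + 3)*(z^2 - 7*z + 12) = (z - 5)*(z - 4)*(z + 3)*(z - 3)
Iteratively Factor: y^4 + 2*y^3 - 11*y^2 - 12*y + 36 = (y + 3)*(y^3 - y^2 - 8*y + 12) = (y - 2)*(y + 3)*(y^2 + y - 6) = (y - 2)*(y + 3)^2*(y - 2)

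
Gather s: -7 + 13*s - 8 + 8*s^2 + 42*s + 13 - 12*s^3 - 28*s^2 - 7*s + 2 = -12*s^3 - 20*s^2 + 48*s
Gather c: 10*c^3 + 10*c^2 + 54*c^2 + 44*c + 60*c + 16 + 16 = 10*c^3 + 64*c^2 + 104*c + 32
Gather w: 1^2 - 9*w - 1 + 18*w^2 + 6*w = 18*w^2 - 3*w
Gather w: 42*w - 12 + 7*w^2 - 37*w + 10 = 7*w^2 + 5*w - 2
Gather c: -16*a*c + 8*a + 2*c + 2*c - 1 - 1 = 8*a + c*(4 - 16*a) - 2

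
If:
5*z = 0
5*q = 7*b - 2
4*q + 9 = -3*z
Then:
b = -37/28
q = -9/4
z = 0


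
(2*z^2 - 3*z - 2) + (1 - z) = 2*z^2 - 4*z - 1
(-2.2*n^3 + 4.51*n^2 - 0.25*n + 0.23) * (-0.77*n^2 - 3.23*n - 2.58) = 1.694*n^5 + 3.6333*n^4 - 8.6988*n^3 - 11.0054*n^2 - 0.0979*n - 0.5934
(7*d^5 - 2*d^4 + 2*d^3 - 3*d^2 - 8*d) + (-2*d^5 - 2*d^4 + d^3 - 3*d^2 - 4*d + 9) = 5*d^5 - 4*d^4 + 3*d^3 - 6*d^2 - 12*d + 9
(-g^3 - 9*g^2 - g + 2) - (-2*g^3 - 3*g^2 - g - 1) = g^3 - 6*g^2 + 3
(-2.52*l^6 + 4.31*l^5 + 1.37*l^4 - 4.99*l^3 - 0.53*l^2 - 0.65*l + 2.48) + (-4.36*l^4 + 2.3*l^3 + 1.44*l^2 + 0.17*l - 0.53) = -2.52*l^6 + 4.31*l^5 - 2.99*l^4 - 2.69*l^3 + 0.91*l^2 - 0.48*l + 1.95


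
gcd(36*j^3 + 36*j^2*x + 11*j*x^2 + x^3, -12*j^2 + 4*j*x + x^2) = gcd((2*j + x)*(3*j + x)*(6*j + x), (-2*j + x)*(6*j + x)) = 6*j + x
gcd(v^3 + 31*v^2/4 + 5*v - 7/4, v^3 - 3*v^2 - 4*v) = v + 1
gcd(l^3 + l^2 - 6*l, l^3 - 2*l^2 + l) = l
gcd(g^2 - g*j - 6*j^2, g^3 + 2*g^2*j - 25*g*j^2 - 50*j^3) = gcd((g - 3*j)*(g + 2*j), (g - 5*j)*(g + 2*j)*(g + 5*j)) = g + 2*j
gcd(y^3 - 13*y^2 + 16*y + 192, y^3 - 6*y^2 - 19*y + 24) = y^2 - 5*y - 24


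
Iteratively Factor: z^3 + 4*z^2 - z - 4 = (z + 4)*(z^2 - 1) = (z - 1)*(z + 4)*(z + 1)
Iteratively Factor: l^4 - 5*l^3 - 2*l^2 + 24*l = (l - 3)*(l^3 - 2*l^2 - 8*l) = (l - 3)*(l + 2)*(l^2 - 4*l) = l*(l - 3)*(l + 2)*(l - 4)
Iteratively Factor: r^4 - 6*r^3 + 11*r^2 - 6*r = (r - 3)*(r^3 - 3*r^2 + 2*r) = (r - 3)*(r - 1)*(r^2 - 2*r) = (r - 3)*(r - 2)*(r - 1)*(r)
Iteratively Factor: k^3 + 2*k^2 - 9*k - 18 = (k - 3)*(k^2 + 5*k + 6) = (k - 3)*(k + 3)*(k + 2)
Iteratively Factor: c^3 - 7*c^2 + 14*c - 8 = (c - 4)*(c^2 - 3*c + 2) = (c - 4)*(c - 1)*(c - 2)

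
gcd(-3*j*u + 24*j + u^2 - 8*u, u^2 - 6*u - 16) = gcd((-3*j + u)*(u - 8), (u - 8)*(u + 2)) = u - 8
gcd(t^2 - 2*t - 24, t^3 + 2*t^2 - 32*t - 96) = t^2 - 2*t - 24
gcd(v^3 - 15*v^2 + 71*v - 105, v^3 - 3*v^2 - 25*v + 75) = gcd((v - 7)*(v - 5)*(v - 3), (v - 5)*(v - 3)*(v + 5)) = v^2 - 8*v + 15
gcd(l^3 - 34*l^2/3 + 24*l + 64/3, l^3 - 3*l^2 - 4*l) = l - 4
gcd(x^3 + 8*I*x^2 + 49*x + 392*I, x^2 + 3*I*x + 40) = x + 8*I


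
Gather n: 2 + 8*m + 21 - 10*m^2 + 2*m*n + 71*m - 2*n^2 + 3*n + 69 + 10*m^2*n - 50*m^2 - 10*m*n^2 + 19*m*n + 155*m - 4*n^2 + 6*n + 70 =-60*m^2 + 234*m + n^2*(-10*m - 6) + n*(10*m^2 + 21*m + 9) + 162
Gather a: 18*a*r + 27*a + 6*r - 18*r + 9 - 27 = a*(18*r + 27) - 12*r - 18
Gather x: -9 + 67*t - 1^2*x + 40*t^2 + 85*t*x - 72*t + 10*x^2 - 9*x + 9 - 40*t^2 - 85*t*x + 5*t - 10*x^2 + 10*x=0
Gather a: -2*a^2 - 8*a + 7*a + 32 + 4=-2*a^2 - a + 36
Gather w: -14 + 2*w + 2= 2*w - 12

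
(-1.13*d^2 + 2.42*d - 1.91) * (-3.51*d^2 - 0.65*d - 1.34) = 3.9663*d^4 - 7.7597*d^3 + 6.6453*d^2 - 2.0013*d + 2.5594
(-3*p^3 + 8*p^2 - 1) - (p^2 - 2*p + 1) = -3*p^3 + 7*p^2 + 2*p - 2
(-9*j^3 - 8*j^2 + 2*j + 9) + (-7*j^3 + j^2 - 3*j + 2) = -16*j^3 - 7*j^2 - j + 11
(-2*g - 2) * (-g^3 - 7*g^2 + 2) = 2*g^4 + 16*g^3 + 14*g^2 - 4*g - 4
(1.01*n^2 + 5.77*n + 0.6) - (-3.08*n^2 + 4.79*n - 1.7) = 4.09*n^2 + 0.98*n + 2.3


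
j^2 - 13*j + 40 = (j - 8)*(j - 5)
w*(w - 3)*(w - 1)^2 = w^4 - 5*w^3 + 7*w^2 - 3*w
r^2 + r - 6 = (r - 2)*(r + 3)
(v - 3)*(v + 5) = v^2 + 2*v - 15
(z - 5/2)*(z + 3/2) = z^2 - z - 15/4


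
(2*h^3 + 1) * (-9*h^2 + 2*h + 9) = -18*h^5 + 4*h^4 + 18*h^3 - 9*h^2 + 2*h + 9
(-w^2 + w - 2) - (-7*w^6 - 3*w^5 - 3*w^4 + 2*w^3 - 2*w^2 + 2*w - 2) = 7*w^6 + 3*w^5 + 3*w^4 - 2*w^3 + w^2 - w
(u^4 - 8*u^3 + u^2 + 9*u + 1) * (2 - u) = -u^5 + 10*u^4 - 17*u^3 - 7*u^2 + 17*u + 2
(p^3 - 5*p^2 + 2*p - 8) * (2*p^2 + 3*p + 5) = 2*p^5 - 7*p^4 - 6*p^3 - 35*p^2 - 14*p - 40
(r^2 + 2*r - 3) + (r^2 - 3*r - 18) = 2*r^2 - r - 21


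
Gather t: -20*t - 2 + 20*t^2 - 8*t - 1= 20*t^2 - 28*t - 3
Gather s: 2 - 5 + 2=-1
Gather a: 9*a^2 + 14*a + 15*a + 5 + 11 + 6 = 9*a^2 + 29*a + 22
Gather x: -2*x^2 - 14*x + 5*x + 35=-2*x^2 - 9*x + 35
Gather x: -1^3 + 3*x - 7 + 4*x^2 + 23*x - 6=4*x^2 + 26*x - 14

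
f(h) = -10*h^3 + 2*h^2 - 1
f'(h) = -30*h^2 + 4*h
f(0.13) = -0.99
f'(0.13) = 0.01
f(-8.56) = 6417.77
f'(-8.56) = -2232.45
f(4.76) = -1034.19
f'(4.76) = -660.69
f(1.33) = -20.99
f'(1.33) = -47.75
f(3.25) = -323.16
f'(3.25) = -303.88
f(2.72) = -187.44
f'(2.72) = -211.07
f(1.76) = -49.32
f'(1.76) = -85.89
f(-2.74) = 219.72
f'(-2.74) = -236.19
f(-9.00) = 7451.00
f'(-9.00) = -2466.00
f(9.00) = -7129.00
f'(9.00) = -2394.00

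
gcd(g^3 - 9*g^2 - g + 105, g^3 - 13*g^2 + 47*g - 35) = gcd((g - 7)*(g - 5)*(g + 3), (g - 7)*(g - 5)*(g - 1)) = g^2 - 12*g + 35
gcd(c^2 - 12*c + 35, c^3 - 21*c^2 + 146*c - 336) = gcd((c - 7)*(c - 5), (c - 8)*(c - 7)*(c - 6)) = c - 7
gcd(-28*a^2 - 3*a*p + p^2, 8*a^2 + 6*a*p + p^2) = 4*a + p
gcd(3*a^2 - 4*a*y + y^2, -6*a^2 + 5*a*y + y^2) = -a + y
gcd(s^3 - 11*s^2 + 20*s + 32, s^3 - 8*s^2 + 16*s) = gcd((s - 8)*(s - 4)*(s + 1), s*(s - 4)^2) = s - 4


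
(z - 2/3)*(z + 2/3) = z^2 - 4/9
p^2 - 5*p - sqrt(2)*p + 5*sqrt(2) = (p - 5)*(p - sqrt(2))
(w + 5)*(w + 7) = w^2 + 12*w + 35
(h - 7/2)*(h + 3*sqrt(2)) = h^2 - 7*h/2 + 3*sqrt(2)*h - 21*sqrt(2)/2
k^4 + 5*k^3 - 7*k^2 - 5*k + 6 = (k - 1)^2*(k + 1)*(k + 6)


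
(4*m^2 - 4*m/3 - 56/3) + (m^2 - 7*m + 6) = 5*m^2 - 25*m/3 - 38/3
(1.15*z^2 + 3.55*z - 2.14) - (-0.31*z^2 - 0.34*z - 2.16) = 1.46*z^2 + 3.89*z + 0.02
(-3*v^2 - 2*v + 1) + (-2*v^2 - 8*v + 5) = -5*v^2 - 10*v + 6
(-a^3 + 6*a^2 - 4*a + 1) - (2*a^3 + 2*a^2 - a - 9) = -3*a^3 + 4*a^2 - 3*a + 10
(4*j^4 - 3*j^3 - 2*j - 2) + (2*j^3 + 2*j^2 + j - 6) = 4*j^4 - j^3 + 2*j^2 - j - 8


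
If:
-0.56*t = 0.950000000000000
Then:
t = -1.70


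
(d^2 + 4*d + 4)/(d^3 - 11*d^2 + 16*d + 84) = (d + 2)/(d^2 - 13*d + 42)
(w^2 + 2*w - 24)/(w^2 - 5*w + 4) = (w + 6)/(w - 1)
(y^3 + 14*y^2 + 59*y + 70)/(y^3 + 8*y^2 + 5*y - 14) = (y + 5)/(y - 1)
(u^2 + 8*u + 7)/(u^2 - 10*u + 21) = (u^2 + 8*u + 7)/(u^2 - 10*u + 21)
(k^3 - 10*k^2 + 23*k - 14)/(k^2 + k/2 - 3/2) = 2*(k^2 - 9*k + 14)/(2*k + 3)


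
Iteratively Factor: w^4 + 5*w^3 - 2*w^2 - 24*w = (w + 4)*(w^3 + w^2 - 6*w) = (w + 3)*(w + 4)*(w^2 - 2*w) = w*(w + 3)*(w + 4)*(w - 2)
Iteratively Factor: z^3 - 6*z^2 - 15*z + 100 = (z + 4)*(z^2 - 10*z + 25) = (z - 5)*(z + 4)*(z - 5)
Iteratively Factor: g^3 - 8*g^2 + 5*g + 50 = (g - 5)*(g^2 - 3*g - 10) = (g - 5)^2*(g + 2)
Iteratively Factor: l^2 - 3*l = (l - 3)*(l)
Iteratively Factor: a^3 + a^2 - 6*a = (a + 3)*(a^2 - 2*a) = a*(a + 3)*(a - 2)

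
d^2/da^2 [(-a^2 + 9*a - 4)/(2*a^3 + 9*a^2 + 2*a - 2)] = 2*(-4*a^6 + 108*a^5 + 402*a^4 + 107*a^3 - 858*a^2 + 222*a - 56)/(8*a^9 + 108*a^8 + 510*a^7 + 921*a^6 + 294*a^5 - 426*a^4 - 184*a^3 + 84*a^2 + 24*a - 8)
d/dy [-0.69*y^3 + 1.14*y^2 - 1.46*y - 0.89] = -2.07*y^2 + 2.28*y - 1.46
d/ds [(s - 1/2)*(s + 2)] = 2*s + 3/2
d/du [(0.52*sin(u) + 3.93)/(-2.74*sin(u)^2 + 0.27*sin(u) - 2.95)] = (1.4248*sin(u)^2 + 21.5364*sin(u) - 2.5951)*cos(u)/(7.5076*sin(u)^4 - 1.4796*sin(u)^3 + 16.2389*sin(u)^2 - 1.593*sin(u) + 8.7025)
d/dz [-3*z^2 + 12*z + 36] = 12 - 6*z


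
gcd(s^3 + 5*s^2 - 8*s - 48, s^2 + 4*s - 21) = s - 3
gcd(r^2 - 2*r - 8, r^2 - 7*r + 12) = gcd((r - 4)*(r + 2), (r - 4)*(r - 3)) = r - 4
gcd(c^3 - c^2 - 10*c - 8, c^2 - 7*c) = 1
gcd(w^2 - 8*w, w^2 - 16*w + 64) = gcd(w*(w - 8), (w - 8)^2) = w - 8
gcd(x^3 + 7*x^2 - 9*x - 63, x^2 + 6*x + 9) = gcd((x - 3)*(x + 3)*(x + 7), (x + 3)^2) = x + 3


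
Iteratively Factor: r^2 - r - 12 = (r + 3)*(r - 4)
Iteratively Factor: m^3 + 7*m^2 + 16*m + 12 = (m + 2)*(m^2 + 5*m + 6) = (m + 2)*(m + 3)*(m + 2)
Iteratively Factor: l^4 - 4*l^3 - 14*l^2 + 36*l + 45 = (l + 1)*(l^3 - 5*l^2 - 9*l + 45) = (l - 5)*(l + 1)*(l^2 - 9) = (l - 5)*(l + 1)*(l + 3)*(l - 3)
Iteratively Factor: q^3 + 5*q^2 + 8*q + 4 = (q + 2)*(q^2 + 3*q + 2) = (q + 1)*(q + 2)*(q + 2)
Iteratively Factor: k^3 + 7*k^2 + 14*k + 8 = (k + 1)*(k^2 + 6*k + 8) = (k + 1)*(k + 2)*(k + 4)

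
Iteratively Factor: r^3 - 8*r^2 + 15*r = (r - 3)*(r^2 - 5*r) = r*(r - 3)*(r - 5)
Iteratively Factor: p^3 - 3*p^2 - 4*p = (p)*(p^2 - 3*p - 4) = p*(p + 1)*(p - 4)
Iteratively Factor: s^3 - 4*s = (s - 2)*(s^2 + 2*s) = (s - 2)*(s + 2)*(s)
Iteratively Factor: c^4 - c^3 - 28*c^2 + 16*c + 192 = (c + 4)*(c^3 - 5*c^2 - 8*c + 48) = (c - 4)*(c + 4)*(c^2 - c - 12) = (c - 4)^2*(c + 4)*(c + 3)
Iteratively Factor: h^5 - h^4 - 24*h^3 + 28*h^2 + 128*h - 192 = (h - 2)*(h^4 + h^3 - 22*h^2 - 16*h + 96) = (h - 2)*(h + 4)*(h^3 - 3*h^2 - 10*h + 24) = (h - 4)*(h - 2)*(h + 4)*(h^2 + h - 6) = (h - 4)*(h - 2)*(h + 3)*(h + 4)*(h - 2)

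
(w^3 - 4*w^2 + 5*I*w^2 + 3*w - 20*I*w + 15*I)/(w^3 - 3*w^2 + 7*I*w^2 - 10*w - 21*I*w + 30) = (w - 1)/(w + 2*I)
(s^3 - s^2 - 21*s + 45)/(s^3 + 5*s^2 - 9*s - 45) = (s - 3)/(s + 3)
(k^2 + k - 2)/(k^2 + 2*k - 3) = (k + 2)/(k + 3)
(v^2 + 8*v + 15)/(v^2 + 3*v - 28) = (v^2 + 8*v + 15)/(v^2 + 3*v - 28)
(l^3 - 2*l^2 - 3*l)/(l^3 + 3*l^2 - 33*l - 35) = l*(l - 3)/(l^2 + 2*l - 35)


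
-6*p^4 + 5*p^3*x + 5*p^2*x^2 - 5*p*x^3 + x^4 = (-3*p + x)*(-2*p + x)*(-p + x)*(p + x)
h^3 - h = h*(h - 1)*(h + 1)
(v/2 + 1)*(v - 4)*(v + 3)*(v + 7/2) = v^4/2 + 9*v^3/4 - 21*v^2/4 - 73*v/2 - 42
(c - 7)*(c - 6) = c^2 - 13*c + 42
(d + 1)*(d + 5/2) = d^2 + 7*d/2 + 5/2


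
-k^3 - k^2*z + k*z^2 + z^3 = (-k + z)*(k + z)^2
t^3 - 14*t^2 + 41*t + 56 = (t - 8)*(t - 7)*(t + 1)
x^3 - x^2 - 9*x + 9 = (x - 3)*(x - 1)*(x + 3)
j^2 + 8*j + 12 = (j + 2)*(j + 6)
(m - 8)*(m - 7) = m^2 - 15*m + 56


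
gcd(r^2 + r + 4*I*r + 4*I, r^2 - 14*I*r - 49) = 1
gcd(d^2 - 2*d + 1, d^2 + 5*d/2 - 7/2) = d - 1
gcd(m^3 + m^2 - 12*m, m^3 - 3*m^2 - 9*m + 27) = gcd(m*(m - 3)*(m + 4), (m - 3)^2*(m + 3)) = m - 3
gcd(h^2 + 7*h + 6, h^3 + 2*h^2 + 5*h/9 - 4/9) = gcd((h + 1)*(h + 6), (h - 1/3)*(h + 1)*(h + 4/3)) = h + 1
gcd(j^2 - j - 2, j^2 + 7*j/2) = 1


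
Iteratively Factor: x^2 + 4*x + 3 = (x + 3)*(x + 1)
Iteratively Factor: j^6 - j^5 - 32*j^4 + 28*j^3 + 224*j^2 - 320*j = (j - 5)*(j^5 + 4*j^4 - 12*j^3 - 32*j^2 + 64*j) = j*(j - 5)*(j^4 + 4*j^3 - 12*j^2 - 32*j + 64) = j*(j - 5)*(j - 2)*(j^3 + 6*j^2 - 32) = j*(j - 5)*(j - 2)*(j + 4)*(j^2 + 2*j - 8) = j*(j - 5)*(j - 2)^2*(j + 4)*(j + 4)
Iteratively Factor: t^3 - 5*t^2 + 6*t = (t)*(t^2 - 5*t + 6) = t*(t - 2)*(t - 3)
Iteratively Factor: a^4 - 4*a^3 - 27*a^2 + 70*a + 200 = (a - 5)*(a^3 + a^2 - 22*a - 40) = (a - 5)*(a + 2)*(a^2 - a - 20) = (a - 5)^2*(a + 2)*(a + 4)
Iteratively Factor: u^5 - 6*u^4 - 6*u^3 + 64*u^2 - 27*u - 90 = (u - 5)*(u^4 - u^3 - 11*u^2 + 9*u + 18) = (u - 5)*(u + 1)*(u^3 - 2*u^2 - 9*u + 18) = (u - 5)*(u - 2)*(u + 1)*(u^2 - 9) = (u - 5)*(u - 3)*(u - 2)*(u + 1)*(u + 3)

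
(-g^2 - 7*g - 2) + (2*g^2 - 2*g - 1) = g^2 - 9*g - 3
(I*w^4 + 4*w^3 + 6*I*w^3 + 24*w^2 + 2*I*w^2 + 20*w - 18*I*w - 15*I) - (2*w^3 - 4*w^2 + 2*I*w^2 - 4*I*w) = I*w^4 + 2*w^3 + 6*I*w^3 + 28*w^2 + 20*w - 14*I*w - 15*I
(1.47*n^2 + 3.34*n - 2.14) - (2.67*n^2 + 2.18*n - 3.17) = -1.2*n^2 + 1.16*n + 1.03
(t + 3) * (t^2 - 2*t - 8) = t^3 + t^2 - 14*t - 24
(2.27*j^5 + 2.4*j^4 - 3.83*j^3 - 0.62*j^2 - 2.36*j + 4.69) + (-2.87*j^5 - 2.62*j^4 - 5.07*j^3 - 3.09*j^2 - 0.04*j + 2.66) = -0.6*j^5 - 0.22*j^4 - 8.9*j^3 - 3.71*j^2 - 2.4*j + 7.35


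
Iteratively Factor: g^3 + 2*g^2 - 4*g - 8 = (g + 2)*(g^2 - 4) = (g - 2)*(g + 2)*(g + 2)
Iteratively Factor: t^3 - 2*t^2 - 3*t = (t)*(t^2 - 2*t - 3) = t*(t - 3)*(t + 1)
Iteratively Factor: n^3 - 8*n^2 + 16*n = (n - 4)*(n^2 - 4*n) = n*(n - 4)*(n - 4)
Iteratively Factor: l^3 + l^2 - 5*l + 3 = (l - 1)*(l^2 + 2*l - 3) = (l - 1)^2*(l + 3)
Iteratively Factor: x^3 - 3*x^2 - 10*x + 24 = (x - 4)*(x^2 + x - 6) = (x - 4)*(x + 3)*(x - 2)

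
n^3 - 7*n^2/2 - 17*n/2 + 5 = (n - 5)*(n - 1/2)*(n + 2)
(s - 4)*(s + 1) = s^2 - 3*s - 4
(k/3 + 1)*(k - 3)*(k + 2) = k^3/3 + 2*k^2/3 - 3*k - 6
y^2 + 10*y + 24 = (y + 4)*(y + 6)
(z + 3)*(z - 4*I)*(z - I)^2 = z^4 + 3*z^3 - 6*I*z^3 - 9*z^2 - 18*I*z^2 - 27*z + 4*I*z + 12*I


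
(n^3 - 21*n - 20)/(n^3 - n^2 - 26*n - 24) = (n - 5)/(n - 6)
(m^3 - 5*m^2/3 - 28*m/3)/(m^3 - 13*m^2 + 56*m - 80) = m*(3*m + 7)/(3*(m^2 - 9*m + 20))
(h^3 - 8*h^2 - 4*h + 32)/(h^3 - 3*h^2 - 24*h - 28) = (h^2 - 10*h + 16)/(h^2 - 5*h - 14)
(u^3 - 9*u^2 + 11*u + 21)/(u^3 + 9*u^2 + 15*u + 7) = (u^2 - 10*u + 21)/(u^2 + 8*u + 7)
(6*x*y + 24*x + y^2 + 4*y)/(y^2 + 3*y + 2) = (6*x*y + 24*x + y^2 + 4*y)/(y^2 + 3*y + 2)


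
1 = 1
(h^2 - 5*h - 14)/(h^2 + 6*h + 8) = (h - 7)/(h + 4)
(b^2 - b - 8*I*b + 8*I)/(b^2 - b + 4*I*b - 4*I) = (b - 8*I)/(b + 4*I)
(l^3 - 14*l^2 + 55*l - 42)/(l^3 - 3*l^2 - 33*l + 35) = (l - 6)/(l + 5)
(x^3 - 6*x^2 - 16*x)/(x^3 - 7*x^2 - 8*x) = (x + 2)/(x + 1)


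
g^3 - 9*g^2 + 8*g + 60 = (g - 6)*(g - 5)*(g + 2)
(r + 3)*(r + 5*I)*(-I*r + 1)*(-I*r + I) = -r^4 - 2*r^3 - 6*I*r^3 + 8*r^2 - 12*I*r^2 + 10*r + 18*I*r - 15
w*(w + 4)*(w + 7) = w^3 + 11*w^2 + 28*w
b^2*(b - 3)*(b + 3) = b^4 - 9*b^2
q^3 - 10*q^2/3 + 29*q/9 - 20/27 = (q - 5/3)*(q - 4/3)*(q - 1/3)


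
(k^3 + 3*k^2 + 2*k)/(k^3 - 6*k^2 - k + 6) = k*(k + 2)/(k^2 - 7*k + 6)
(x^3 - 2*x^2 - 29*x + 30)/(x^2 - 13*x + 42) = (x^2 + 4*x - 5)/(x - 7)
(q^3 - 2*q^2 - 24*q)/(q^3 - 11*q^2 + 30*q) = (q + 4)/(q - 5)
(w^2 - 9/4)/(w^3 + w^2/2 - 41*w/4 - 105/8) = 2*(2*w - 3)/(4*w^2 - 4*w - 35)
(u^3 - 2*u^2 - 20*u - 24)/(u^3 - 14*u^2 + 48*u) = (u^2 + 4*u + 4)/(u*(u - 8))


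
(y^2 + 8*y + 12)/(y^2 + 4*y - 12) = (y + 2)/(y - 2)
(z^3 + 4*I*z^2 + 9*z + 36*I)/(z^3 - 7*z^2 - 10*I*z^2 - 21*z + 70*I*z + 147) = (z^2 + 7*I*z - 12)/(z^2 - 7*z*(1 + I) + 49*I)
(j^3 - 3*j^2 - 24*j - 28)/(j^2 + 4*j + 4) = j - 7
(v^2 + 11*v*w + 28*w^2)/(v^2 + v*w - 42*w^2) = (v + 4*w)/(v - 6*w)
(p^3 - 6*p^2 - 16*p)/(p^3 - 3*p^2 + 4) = p*(p^2 - 6*p - 16)/(p^3 - 3*p^2 + 4)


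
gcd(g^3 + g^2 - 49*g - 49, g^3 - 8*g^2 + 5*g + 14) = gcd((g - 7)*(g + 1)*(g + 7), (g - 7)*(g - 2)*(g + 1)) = g^2 - 6*g - 7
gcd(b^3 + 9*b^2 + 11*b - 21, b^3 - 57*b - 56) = b + 7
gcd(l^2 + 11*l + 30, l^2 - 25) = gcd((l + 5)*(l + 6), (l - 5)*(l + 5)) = l + 5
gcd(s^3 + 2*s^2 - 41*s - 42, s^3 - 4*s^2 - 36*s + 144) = s - 6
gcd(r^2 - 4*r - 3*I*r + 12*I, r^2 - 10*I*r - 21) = r - 3*I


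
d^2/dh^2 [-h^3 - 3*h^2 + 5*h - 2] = -6*h - 6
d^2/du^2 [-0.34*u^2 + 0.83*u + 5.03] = -0.680000000000000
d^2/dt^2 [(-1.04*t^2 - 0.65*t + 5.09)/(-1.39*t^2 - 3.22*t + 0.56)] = (-6.79793400000001*t^3 - 54.149118*t^2 - 133.655172*t - 110.477976)/(2.685619*t^6 + 18.664086*t^5 + 39.9903*t^4 + 18.34756*t^3 - 16.1112*t^2 + 3.029376*t - 0.175616)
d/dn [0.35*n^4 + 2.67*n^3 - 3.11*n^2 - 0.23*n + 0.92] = 1.4*n^3 + 8.01*n^2 - 6.22*n - 0.23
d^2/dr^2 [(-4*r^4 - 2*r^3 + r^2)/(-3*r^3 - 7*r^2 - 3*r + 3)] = 2*(109*r^6 + 306*r^5 - 9*r^4 - 270*r^3 + 99*r^2 + 54*r - 9)/(27*r^9 + 189*r^8 + 522*r^7 + 640*r^6 + 144*r^5 - 414*r^4 - 270*r^3 + 108*r^2 + 81*r - 27)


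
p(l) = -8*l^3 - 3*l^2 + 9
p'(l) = -24*l^2 - 6*l = 6*l*(-4*l - 1)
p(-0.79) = 11.07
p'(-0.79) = -10.24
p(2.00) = -67.00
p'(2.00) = -108.00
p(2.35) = -111.39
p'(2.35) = -146.64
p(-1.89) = 52.29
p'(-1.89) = -74.39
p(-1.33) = 22.51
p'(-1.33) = -34.47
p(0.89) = 0.98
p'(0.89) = -24.35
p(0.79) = 3.18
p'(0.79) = -19.72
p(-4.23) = 560.82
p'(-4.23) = -404.05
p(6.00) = -1827.00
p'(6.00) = -900.00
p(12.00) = -14247.00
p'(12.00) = -3528.00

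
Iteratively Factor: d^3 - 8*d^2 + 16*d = (d - 4)*(d^2 - 4*d) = (d - 4)^2*(d)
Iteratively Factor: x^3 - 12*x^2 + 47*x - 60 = (x - 4)*(x^2 - 8*x + 15) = (x - 5)*(x - 4)*(x - 3)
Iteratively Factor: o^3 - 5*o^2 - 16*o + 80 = (o + 4)*(o^2 - 9*o + 20) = (o - 5)*(o + 4)*(o - 4)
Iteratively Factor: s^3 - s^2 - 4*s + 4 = (s - 1)*(s^2 - 4) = (s - 1)*(s + 2)*(s - 2)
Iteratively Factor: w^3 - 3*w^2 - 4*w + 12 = (w - 3)*(w^2 - 4) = (w - 3)*(w + 2)*(w - 2)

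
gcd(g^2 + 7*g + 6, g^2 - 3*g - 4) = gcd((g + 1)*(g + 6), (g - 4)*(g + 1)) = g + 1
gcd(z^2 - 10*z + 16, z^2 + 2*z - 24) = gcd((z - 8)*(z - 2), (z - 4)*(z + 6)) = 1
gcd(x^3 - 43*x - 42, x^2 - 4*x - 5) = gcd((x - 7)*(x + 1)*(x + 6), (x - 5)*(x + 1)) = x + 1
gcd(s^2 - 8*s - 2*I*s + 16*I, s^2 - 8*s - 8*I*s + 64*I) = s - 8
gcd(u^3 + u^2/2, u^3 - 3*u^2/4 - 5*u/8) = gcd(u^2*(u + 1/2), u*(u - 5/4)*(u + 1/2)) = u^2 + u/2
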